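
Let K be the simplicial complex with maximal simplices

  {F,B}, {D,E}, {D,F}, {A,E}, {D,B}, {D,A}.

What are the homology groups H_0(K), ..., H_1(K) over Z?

Order the vertices as A < B < D < E < F. Listing each simplex with vertices in this order, K has dimension 1 with simplices:

  0-simplices (5): A, B, D, E, F
  1-simplices (6): AD, AE, BD, BF, DE, DF

Hence C_0 ≅ Z^5, C_1 ≅ Z^6.

∂_1: C_1 → C_0 is given by ∂[p,q] = [q] − [p].
The resulting 5×6 matrix has rank 4, and its Smith normal form has invariant factors (1,1,1,1).

Now H_k = ker ∂_k / im ∂_{k+1}, so:

  H_0: rank C_0 − rank ∂_1 = 5 − 4 = 1, and the invariant factors of ∂_1 are all 1, so H_0 ≅ Z.
  H_1: rank ker ∂_1 − rank ∂_2 = (6 − 4) − 0 = 2, and there is no ∂_2, so H_1 ≅ Z^2.

H_0 = Z,  H_1 = Z^2.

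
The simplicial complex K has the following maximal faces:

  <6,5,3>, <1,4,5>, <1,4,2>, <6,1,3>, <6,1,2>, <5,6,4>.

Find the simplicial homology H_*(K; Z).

H_0 ≅ Z,  H_1 ≅ Z,  H_2 = 0.

Take the total order 1 < 2 < 3 < 4 < 5 < 6 on the vertex set. Then K (dimension 2) consists of the simplices:

  0-simplices (6): [1], [2], [3], [4], [5], [6]
  1-simplices (12): [1,2], [1,3], [1,4], [1,5], [1,6], [2,4], [2,6], [3,5], [3,6], [4,5], [4,6], [5,6]
  2-simplices (6): [1,2,4], [1,2,6], [1,3,6], [1,4,5], [3,5,6], [4,5,6]

so the chain groups are C_0 ≅ Z^6, C_1 ≅ Z^12, C_2 ≅ Z^6.

The boundary map ∂_1: C_1 → C_0 is given by ∂[p,q] = [q] − [p]. For instance
  ∂[1,5] = [5] − [1].
The resulting 6×12 matrix has rank 5, and its Smith normal form has invariant factors (1,1,1,1,1).

∂_2: C_2 → C_1 sends each 2-simplex [p,q,r] to [q,r] − [p,r] + [p,q]. For instance
  ∂[1,2,6] = [2,6] − [1,6] + [1,2],
  ∂[1,2,4] = [2,4] − [1,4] + [1,2].
This gives a 12×6 integer matrix of rank 6; reducing to Smith normal form yields diagonal entries (1,1,1,1,1,1).

Reading off H_k = ker ∂_k / im ∂_{k+1}:

  H_0: rank C_0 − rank ∂_1 = 6 − 5 = 1, and the invariant factors of ∂_1 are all 1, so H_0 = Z.
  H_1: rank ker ∂_1 − rank ∂_2 = (12 − 5) − 6 = 1, and the invariant factors of ∂_2 are all 1, so H_1 = Z.
  H_2: rank ker ∂_2 − rank ∂_3 = (6 − 6) − 0 = 0, and there is no ∂_3, so H_2 = 0.

As a check, the Euler characteristic is 6 − 12 + 6 = 0, which agrees with 1 − 1 + 0 = 0.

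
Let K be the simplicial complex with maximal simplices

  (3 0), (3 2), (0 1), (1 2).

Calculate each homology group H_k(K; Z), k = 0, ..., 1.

H_0 ≅ Z,  H_1 ≅ Z.

K has 4 vertices, 4 edges.
rank ∂_0 = 0, rank ∂_1 = 3 ⇒ b_0 = 4 − 0 − 3 = 1; all invariant factors of ∂_1 are 1 so no torsion. So H_0 = Z.
rank ∂_1 = 3, rank ∂_2 = 0 ⇒ b_1 = 4 − 3 − 0 = 1. So H_1 = Z.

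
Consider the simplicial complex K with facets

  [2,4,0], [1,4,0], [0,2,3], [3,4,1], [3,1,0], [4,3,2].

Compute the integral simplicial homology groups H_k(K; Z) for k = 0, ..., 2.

Take the total order 0 < 1 < 2 < 3 < 4 on the vertex set. Then K (dimension 2) consists of the simplices:

  0-simplices (5): [0], [1], [2], [3], [4]
  1-simplices (9): [0,1], [0,2], [0,3], [0,4], [1,3], [1,4], [2,3], [2,4], [3,4]
  2-simplices (6): [0,1,3], [0,1,4], [0,2,3], [0,2,4], [1,3,4], [2,3,4]

Hence C_0 ≅ Z^5, C_1 ≅ Z^9, C_2 ≅ Z^6.

The boundary map ∂_1: C_1 → C_0 sends each edge [p,q] (with p < q) to q − p. For instance
  ∂[0,3] = [3] − [0].
The 5×9 boundary matrix has rank 4 and Smith normal form diag(1,1,1,1).

Boundary ∂_2: C_2 → C_1 maps a triangle to the signed sum of its edges. For instance
  ∂[0,2,4] = [2,4] − [0,4] + [0,2],
  ∂[0,1,4] = [1,4] − [0,4] + [0,1].
The 9×6 boundary matrix has rank 5 and Smith normal form diag(1,1,1,1,1).

Reading off H_k = ker ∂_k / im ∂_{k+1}:

  H_0: rank C_0 − rank ∂_1 = 5 − 4 = 1, and the invariant factors of ∂_1 are all 1, so H_0 ≅ Z.
  H_1: rank ker ∂_1 − rank ∂_2 = (9 − 4) − 5 = 0, and the invariant factors of ∂_2 are all 1, so H_1 ≅ 0.
  H_2: rank ker ∂_2 − rank ∂_3 = (6 − 5) − 0 = 1, and there is no ∂_3, so H_2 ≅ Z.

(K is a triangulation of the 2-sphere S^2.)

H_0 = Z,  H_1 = 0,  H_2 = Z.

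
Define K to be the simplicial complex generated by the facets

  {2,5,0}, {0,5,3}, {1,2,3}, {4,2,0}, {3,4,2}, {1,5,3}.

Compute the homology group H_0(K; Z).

H_0 = Z.

K has 6 vertices, 12 edges, 6 triangles.
rank ∂_0 = 0, rank ∂_1 = 5 ⇒ b_0 = 6 − 0 − 5 = 1; all invariant factors of ∂_1 are 1 so no torsion. So H_0 ≅ Z.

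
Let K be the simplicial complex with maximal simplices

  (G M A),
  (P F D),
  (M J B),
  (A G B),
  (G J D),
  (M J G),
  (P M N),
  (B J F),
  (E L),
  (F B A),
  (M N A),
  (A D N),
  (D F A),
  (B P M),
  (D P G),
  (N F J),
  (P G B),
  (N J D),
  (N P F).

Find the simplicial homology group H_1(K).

H_1 = Z ⊕ Z/2Z.

We work with the vertex ordering A < B < D < E < F < G < J < L < M < N < P. The simplices of K, each written with vertices in increasing order, are:

  0-simplices (11): A, B, D, E, F, G, J, L, M, N, P
  1-simplices (28): AB, AD, AF, AG, AM, AN, BF, BG, BJ, BM, BP, DF, DG, DJ, DN, DP, EL, FJ, FN, FP, GJ, GM, GP, JM, JN, MN, MP, NP
  2-simplices (18): ABF, ABG, ADF, ADN, AGM, AMN, BFJ, BGP, BJM, BMP, DFP, DGJ, DGP, DJN, FJN, FNP, GJM, MNP

Hence C_0 ≅ Z^11, C_1 ≅ Z^28, C_2 ≅ Z^18.

The boundary map ∂_1: C_1 → C_0 is given by ∂[p,q] = [q] − [p]. For instance
  ∂EL = L − E.
This gives a 11×28 integer matrix of rank 9; reducing to Smith normal form yields diagonal entries (1,1,1,1,1,1,1,1,1).

Boundary ∂_2: C_2 → C_1 sends each 2-simplex [p,q,r] to [q,r] − [p,r] + [p,q]. For instance
  ∂BMP = MP − BP + BM,
  ∂BJM = JM − BM + BJ.
This gives a 28×18 integer matrix of rank 18; reducing to Smith normal form yields diagonal entries (1,1,1,1,1,1,1,1,1,1,1,1,1,1,1,1,1,2).

Reading off H_k = ker ∂_k / im ∂_{k+1}:

  H_1: rank ker ∂_1 − rank ∂_2 = (28 − 9) − 18 = 1, and ∂_2 has invariant factor 2 > 1, so H_1 ≅ Z ⊕ Z/2Z.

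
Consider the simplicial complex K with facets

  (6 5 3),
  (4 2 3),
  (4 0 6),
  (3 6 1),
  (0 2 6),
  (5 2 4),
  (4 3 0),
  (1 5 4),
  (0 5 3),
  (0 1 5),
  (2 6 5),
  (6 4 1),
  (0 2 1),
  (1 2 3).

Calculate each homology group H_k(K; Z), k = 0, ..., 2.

H_0 ≅ Z,  H_1 ≅ Z^2,  H_2 ≅ Z.

Fix the vertex order 0 < 1 < 2 < 3 < 4 < 5 < 6 and write every simplex with vertices in increasing order. Then dim K = 2 and the simplices of K are:

  0-simplices (7): [0], [1], [2], [3], [4], [5], [6]
  1-simplices (21): [0,1], [0,2], [0,3], [0,4], [0,5], [0,6], [1,2], [1,3], [1,4], [1,5], [1,6], [2,3], [2,4], [2,5], [2,6], [3,4], [3,5], [3,6], [4,5], [4,6], [5,6]
  2-simplices (14): [0,1,2], [0,1,5], [0,2,6], [0,3,4], [0,3,5], [0,4,6], [1,2,3], [1,3,6], [1,4,5], [1,4,6], [2,3,4], [2,4,5], [2,5,6], [3,5,6]

Hence C_0 ≅ Z^7, C_1 ≅ Z^21, C_2 ≅ Z^14.

The boundary map ∂_1: C_1 → C_0 sends each edge [p,q] (with p < q) to q − p.
The 7×21 boundary matrix has rank 6 and Smith normal form diag(1,1,1,1,1,1).

Boundary ∂_2: C_2 → C_1 maps a triangle to the signed sum of its edges. For instance
  ∂[2,5,6] = [5,6] − [2,6] + [2,5],
  ∂[1,3,6] = [3,6] − [1,6] + [1,3].
The resulting 21×14 matrix has rank 13, and its Smith normal form has invariant factors (1,1,1,1,1,1,1,1,1,1,1,1,1).

Now H_k = ker ∂_k / im ∂_{k+1}, so:

  H_0: rank C_0 − rank ∂_1 = 7 − 6 = 1, and the invariant factors of ∂_1 are all 1, so H_0 ≅ Z.
  H_1: rank ker ∂_1 − rank ∂_2 = (21 − 6) − 13 = 2, and the invariant factors of ∂_2 are all 1, so H_1 ≅ Z^2.
  H_2: rank ker ∂_2 − rank ∂_3 = (14 − 13) − 0 = 1, and there is no ∂_3, so H_2 ≅ Z.

(K is a triangulation of the torus T^2.)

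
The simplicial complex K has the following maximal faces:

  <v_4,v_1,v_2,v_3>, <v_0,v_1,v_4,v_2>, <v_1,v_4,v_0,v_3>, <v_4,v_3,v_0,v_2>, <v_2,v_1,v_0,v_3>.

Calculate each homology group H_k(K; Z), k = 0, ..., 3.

K has 5 vertices, 10 edges, 10 triangles, 5 3-simplices.
rank ∂_0 = 0, rank ∂_1 = 4 ⇒ b_0 = 5 − 0 − 4 = 1; all invariant factors of ∂_1 are 1 so no torsion. So H_0 = Z.
rank ∂_1 = 4, rank ∂_2 = 6 ⇒ b_1 = 10 − 4 − 6 = 0; all invariant factors of ∂_2 are 1 so no torsion. So H_1 = 0.
rank ∂_2 = 6, rank ∂_3 = 4 ⇒ b_2 = 10 − 6 − 4 = 0; all invariant factors of ∂_3 are 1 so no torsion. So H_2 = 0.
rank ∂_3 = 4, rank ∂_4 = 0 ⇒ b_3 = 5 − 4 − 0 = 1. So H_3 = Z.

H_0 = Z,  H_1 = 0,  H_2 = 0,  H_3 = Z.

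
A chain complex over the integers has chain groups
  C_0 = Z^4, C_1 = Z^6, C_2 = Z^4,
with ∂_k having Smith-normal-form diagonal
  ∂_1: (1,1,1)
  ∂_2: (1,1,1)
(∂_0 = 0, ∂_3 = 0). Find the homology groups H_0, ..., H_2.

H_0: b_0 = 4 − 0 − 3 = 1; torsion from ∂_1 factors > 1: none. So H_0 = Z.
H_1: b_1 = 6 − 3 − 3 = 0; torsion from ∂_2 factors > 1: none. So H_1 = 0.
H_2: b_2 = 4 − 3 − 0 = 1; torsion from ∂_3 factors > 1: none. So H_2 = Z.

H_0 = Z,  H_1 = 0,  H_2 = Z.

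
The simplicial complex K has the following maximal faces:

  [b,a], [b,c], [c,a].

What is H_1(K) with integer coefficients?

K has 3 vertices, 3 edges.
rank ∂_1 = 2, rank ∂_2 = 0 ⇒ b_1 = 3 − 2 − 0 = 1. So H_1 = Z.

H_1 ≅ Z.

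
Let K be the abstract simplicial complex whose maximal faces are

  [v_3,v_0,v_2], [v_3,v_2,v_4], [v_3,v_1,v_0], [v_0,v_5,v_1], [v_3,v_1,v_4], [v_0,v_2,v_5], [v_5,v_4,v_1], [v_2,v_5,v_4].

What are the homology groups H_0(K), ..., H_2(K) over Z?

H_0 = Z,  H_1 = 0,  H_2 = Z.

We work with the vertex ordering v_0 < v_1 < v_2 < v_3 < v_4 < v_5. The simplices of K, each written with vertices in increasing order, are:

  0-simplices (6): [v_0], [v_1], [v_2], [v_3], [v_4], [v_5]
  1-simplices (12): [v_0,v_1], [v_0,v_2], [v_0,v_3], [v_0,v_5], [v_1,v_3], [v_1,v_4], [v_1,v_5], [v_2,v_3], [v_2,v_4], [v_2,v_5], [v_3,v_4], [v_4,v_5]
  2-simplices (8): [v_0,v_1,v_3], [v_0,v_1,v_5], [v_0,v_2,v_3], [v_0,v_2,v_5], [v_1,v_3,v_4], [v_1,v_4,v_5], [v_2,v_3,v_4], [v_2,v_4,v_5]

giving chain groups C_0 ≅ Z^6, C_1 ≅ Z^12, C_2 ≅ Z^8.

Boundary ∂_1: C_1 → C_0 sends each edge [p,q] (with p < q) to q − p.
The resulting 6×12 matrix has rank 5, and its Smith normal form has invariant factors (1,1,1,1,1).

∂_2: C_2 → C_1 maps a triangle to the signed sum of its edges. For instance
  ∂[v_0,v_1,v_5] = [v_1,v_5] − [v_0,v_5] + [v_0,v_1],
  ∂[v_0,v_2,v_5] = [v_2,v_5] − [v_0,v_5] + [v_0,v_2].
As a 12×8 matrix over Z this has rank 7, with invariant factors (1,1,1,1,1,1,1).

Reading off H_k = ker ∂_k / im ∂_{k+1}:

  H_0: rank C_0 − rank ∂_1 = 6 − 5 = 1, and the invariant factors of ∂_1 are all 1, so H_0 = Z.
  H_1: rank ker ∂_1 − rank ∂_2 = (12 − 5) − 7 = 0, and the invariant factors of ∂_2 are all 1, so H_1 = 0.
  H_2: rank ker ∂_2 − rank ∂_3 = (8 − 7) − 0 = 1, and there is no ∂_3, so H_2 = Z.

As a check, the Euler characteristic is 6 − 12 + 8 = 2, which agrees with 1 − 0 + 1 = 2.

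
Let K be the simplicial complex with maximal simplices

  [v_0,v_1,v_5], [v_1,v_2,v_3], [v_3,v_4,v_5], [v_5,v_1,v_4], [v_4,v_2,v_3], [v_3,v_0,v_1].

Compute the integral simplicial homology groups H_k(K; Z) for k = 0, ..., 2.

H_0 ≅ Z,  H_1 ≅ Z,  H_2 = 0.

Take the total order v_0 < v_1 < v_2 < v_3 < v_4 < v_5 on the vertex set. Then K (dimension 2) consists of the simplices:

  0-simplices (6): [v_0], [v_1], [v_2], [v_3], [v_4], [v_5]
  1-simplices (12): [v_0,v_1], [v_0,v_3], [v_0,v_5], [v_1,v_2], [v_1,v_3], [v_1,v_4], [v_1,v_5], [v_2,v_3], [v_2,v_4], [v_3,v_4], [v_3,v_5], [v_4,v_5]
  2-simplices (6): [v_0,v_1,v_3], [v_0,v_1,v_5], [v_1,v_2,v_3], [v_1,v_4,v_5], [v_2,v_3,v_4], [v_3,v_4,v_5]

Hence C_0 ≅ Z^6, C_1 ≅ Z^12, C_2 ≅ Z^6.

The boundary map ∂_1: C_1 → C_0 sends each edge [p,q] (with p < q) to q − p.
The 6×12 boundary matrix has rank 5 and Smith normal form diag(1,1,1,1,1).

Boundary ∂_2: C_2 → C_1 maps a triangle to the signed sum of its edges. For instance
  ∂[v_1,v_2,v_3] = [v_2,v_3] − [v_1,v_3] + [v_1,v_2],
  ∂[v_0,v_1,v_3] = [v_1,v_3] − [v_0,v_3] + [v_0,v_1].
The resulting 12×6 matrix has rank 6, and its Smith normal form has invariant factors (1,1,1,1,1,1).

Computing H_k = (kernel of ∂_k) / (image of ∂_{k+1}):

  H_0: rank C_0 − rank ∂_1 = 6 − 5 = 1, and the invariant factors of ∂_1 are all 1, so H_0 ≅ Z.
  H_1: rank ker ∂_1 − rank ∂_2 = (12 − 5) − 6 = 1, and the invariant factors of ∂_2 are all 1, so H_1 ≅ Z.
  H_2: rank ker ∂_2 − rank ∂_3 = (6 − 6) − 0 = 0, and there is no ∂_3, so H_2 ≅ 0.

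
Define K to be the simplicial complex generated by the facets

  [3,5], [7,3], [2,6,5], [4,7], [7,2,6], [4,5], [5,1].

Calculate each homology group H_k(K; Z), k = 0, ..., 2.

H_0 = Z,  H_1 = Z^2,  H_2 = 0.

We work with the vertex ordering 1 < 2 < 3 < 4 < 5 < 6 < 7. The simplices of K, each written with vertices in increasing order, are:

  0-simplices (7): [1], [2], [3], [4], [5], [6], [7]
  1-simplices (10): [1,5], [2,5], [2,6], [2,7], [3,5], [3,7], [4,5], [4,7], [5,6], [6,7]
  2-simplices (2): [2,5,6], [2,6,7]

giving chain groups C_0 ≅ Z^7, C_1 ≅ Z^10, C_2 ≅ Z^2.

The boundary map ∂_1: C_1 → C_0 maps an edge to its endpoints' difference, ∂[p,q] = q − p.
As a 7×10 matrix over Z this has rank 6, with invariant factors (1,1,1,1,1,1).

The boundary map ∂_2: C_2 → C_1 sends each 2-simplex [p,q,r] to [q,r] − [p,r] + [p,q]. For instance
  ∂[2,5,6] = [5,6] − [2,6] + [2,5],
  ∂[2,6,7] = [6,7] − [2,7] + [2,6].
As a 10×2 matrix over Z this has rank 2, with invariant factors (1,1).

Now H_k = ker ∂_k / im ∂_{k+1}, so:

  H_0: rank C_0 − rank ∂_1 = 7 − 6 = 1, and the invariant factors of ∂_1 are all 1, so H_0 ≅ Z.
  H_1: rank ker ∂_1 − rank ∂_2 = (10 − 6) − 2 = 2, and the invariant factors of ∂_2 are all 1, so H_1 ≅ Z^2.
  H_2: rank ker ∂_2 − rank ∂_3 = (2 − 2) − 0 = 0, and there is no ∂_3, so H_2 ≅ 0.

As a check, the Euler characteristic is 7 − 10 + 2 = -1, which agrees with 1 − 2 + 0 = -1.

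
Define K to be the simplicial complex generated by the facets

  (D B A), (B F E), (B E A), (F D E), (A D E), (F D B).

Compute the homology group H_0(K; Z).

H_0 = Z.

K has 5 vertices, 9 edges, 6 triangles.
rank ∂_0 = 0, rank ∂_1 = 4 ⇒ b_0 = 5 − 0 − 4 = 1; all invariant factors of ∂_1 are 1 so no torsion. So H_0 = Z.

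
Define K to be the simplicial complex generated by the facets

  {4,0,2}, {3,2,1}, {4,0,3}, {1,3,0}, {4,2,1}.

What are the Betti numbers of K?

b_0 = 1, b_1 = 1, b_2 = 0.

Fix the vertex order 0 < 1 < 2 < 3 < 4 and write every simplex with vertices in increasing order. Then dim K = 2 and the simplices of K are:

  0-simplices (5): [0], [1], [2], [3], [4]
  1-simplices (10): [0,1], [0,2], [0,3], [0,4], [1,2], [1,3], [1,4], [2,3], [2,4], [3,4]
  2-simplices (5): [0,1,3], [0,2,4], [0,3,4], [1,2,3], [1,2,4]

giving chain groups C_0 ≅ Z^5, C_1 ≅ Z^10, C_2 ≅ Z^5.

Boundary ∂_1: C_1 → C_0 maps an edge to its endpoints' difference, ∂[p,q] = q − p.
This gives a 5×10 integer matrix of rank 4; reducing to Smith normal form yields diagonal entries (1,1,1,1).

∂_2: C_2 → C_1 maps a triangle to the signed sum of its edges. For instance
  ∂[1,2,3] = [2,3] − [1,3] + [1,2],
  ∂[1,2,4] = [2,4] − [1,4] + [1,2].
The resulting 10×5 matrix has rank 5, and its Smith normal form has invariant factors (1,1,1,1,1).

Now H_k = ker ∂_k / im ∂_{k+1}, so:

  H_0: rank C_0 − rank ∂_1 = 5 − 4 = 1, and the invariant factors of ∂_1 are all 1, so H_0 = Z.
  H_1: rank ker ∂_1 − rank ∂_2 = (10 − 4) − 5 = 1, and the invariant factors of ∂_2 are all 1, so H_1 = Z.
  H_2: rank ker ∂_2 − rank ∂_3 = (5 − 5) − 0 = 0, and there is no ∂_3, so H_2 = 0.

Hence the Betti numbers are b_0 = 1, b_1 = 1, b_2 = 0.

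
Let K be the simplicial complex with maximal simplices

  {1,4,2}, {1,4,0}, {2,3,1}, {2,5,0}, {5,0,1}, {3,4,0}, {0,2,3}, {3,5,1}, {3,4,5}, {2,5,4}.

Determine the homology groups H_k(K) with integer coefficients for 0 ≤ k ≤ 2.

We work with the vertex ordering 0 < 1 < 2 < 3 < 4 < 5. The simplices of K, each written with vertices in increasing order, are:

  0-simplices (6): [0], [1], [2], [3], [4], [5]
  1-simplices (15): [0,1], [0,2], [0,3], [0,4], [0,5], [1,2], [1,3], [1,4], [1,5], [2,3], [2,4], [2,5], [3,4], [3,5], [4,5]
  2-simplices (10): [0,1,4], [0,1,5], [0,2,3], [0,2,5], [0,3,4], [1,2,3], [1,2,4], [1,3,5], [2,4,5], [3,4,5]

giving chain groups C_0 ≅ Z^6, C_1 ≅ Z^15, C_2 ≅ Z^10.

∂_1: C_1 → C_0 sends each edge [p,q] (with p < q) to q − p. For instance
  ∂[3,4] = [4] − [3].
As a 6×15 matrix over Z this has rank 5, with invariant factors (1,1,1,1,1).

∂_2: C_2 → C_1 sends each 2-simplex [p,q,r] to [q,r] − [p,r] + [p,q]. For instance
  ∂[1,3,5] = [3,5] − [1,5] + [1,3],
  ∂[2,4,5] = [4,5] − [2,5] + [2,4].
As a 15×10 matrix over Z this has rank 10, with invariant factors (1,1,1,1,1,1,1,1,1,2).

Now H_k = ker ∂_k / im ∂_{k+1}, so:

  H_0: rank C_0 − rank ∂_1 = 6 − 5 = 1, and the invariant factors of ∂_1 are all 1, so H_0 = Z.
  H_1: rank ker ∂_1 − rank ∂_2 = (15 − 5) − 10 = 0, and ∂_2 has invariant factor 2 > 1, so H_1 = Z/2.
  H_2: rank ker ∂_2 − rank ∂_3 = (10 − 10) − 0 = 0, and there is no ∂_3, so H_2 = 0.

As a check, the Euler characteristic is 6 − 15 + 10 = 1, which agrees with 1 − 0 + 0 = 1.
(K is a triangulation of the real projective plane RP^2.)

H_0 ≅ Z,  H_1 ≅ Z/2,  H_2 = 0.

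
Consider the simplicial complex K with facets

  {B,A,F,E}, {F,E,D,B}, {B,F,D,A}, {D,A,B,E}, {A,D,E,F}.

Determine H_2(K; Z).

K has 5 vertices, 10 edges, 10 triangles, 5 3-simplices.
rank ∂_2 = 6, rank ∂_3 = 4 ⇒ b_2 = 10 − 6 − 4 = 0; all invariant factors of ∂_3 are 1 so no torsion. So H_2 ≅ 0.

H_2 = 0.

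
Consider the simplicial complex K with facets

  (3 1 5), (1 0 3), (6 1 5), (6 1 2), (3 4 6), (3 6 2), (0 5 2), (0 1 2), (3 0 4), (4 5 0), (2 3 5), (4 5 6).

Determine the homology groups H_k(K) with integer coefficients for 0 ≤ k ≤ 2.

H_0 = Z,  H_1 = Z/2Z,  H_2 = 0.

Order the vertices as 0 < 1 < 2 < 3 < 4 < 5 < 6. Listing each simplex with vertices in this order, K has dimension 2 with simplices:

  0-simplices (7): [0], [1], [2], [3], [4], [5], [6]
  1-simplices (18): [0,1], [0,2], [0,3], [0,4], [0,5], [1,2], [1,3], [1,5], [1,6], [2,3], [2,5], [2,6], [3,4], [3,5], [3,6], [4,5], [4,6], [5,6]
  2-simplices (12): [0,1,2], [0,1,3], [0,2,5], [0,3,4], [0,4,5], [1,2,6], [1,3,5], [1,5,6], [2,3,5], [2,3,6], [3,4,6], [4,5,6]

giving chain groups C_0 ≅ Z^7, C_1 ≅ Z^18, C_2 ≅ Z^12.

Boundary ∂_1: C_1 → C_0 maps an edge to its endpoints' difference, ∂[p,q] = q − p. For instance
  ∂[5,6] = [6] − [5].
The 7×18 boundary matrix has rank 6 and Smith normal form diag(1,1,1,1,1,1).

Boundary ∂_2: C_2 → C_1 acts by ∂[p,q,r] = [q,r] − [p,r] + [p,q]. For instance
  ∂[2,3,6] = [3,6] − [2,6] + [2,3],
  ∂[0,1,3] = [1,3] − [0,3] + [0,1].
This gives a 18×12 integer matrix of rank 12; reducing to Smith normal form yields diagonal entries (1,1,1,1,1,1,1,1,1,1,1,2).

Computing H_k = (kernel of ∂_k) / (image of ∂_{k+1}):

  H_0: rank C_0 − rank ∂_1 = 7 − 6 = 1, and the invariant factors of ∂_1 are all 1, so H_0 ≅ Z.
  H_1: rank ker ∂_1 − rank ∂_2 = (18 − 6) − 12 = 0, and ∂_2 has invariant factor 2 > 1, so H_1 ≅ Z/2Z.
  H_2: rank ker ∂_2 − rank ∂_3 = (12 − 12) − 0 = 0, and there is no ∂_3, so H_2 ≅ 0.

(K is a triangulation of the real projective plane RP^2.)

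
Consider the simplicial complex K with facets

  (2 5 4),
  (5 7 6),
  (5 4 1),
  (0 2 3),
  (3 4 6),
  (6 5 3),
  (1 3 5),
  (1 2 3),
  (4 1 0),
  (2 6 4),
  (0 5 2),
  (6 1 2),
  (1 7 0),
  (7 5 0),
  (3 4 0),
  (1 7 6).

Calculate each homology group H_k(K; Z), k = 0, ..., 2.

Fix the vertex order 0 < 1 < 2 < 3 < 4 < 5 < 6 < 7 and write every simplex with vertices in increasing order. Then dim K = 2 and the simplices of K are:

  0-simplices (8): [0], [1], [2], [3], [4], [5], [6], [7]
  1-simplices (24): (24 of them)
  2-simplices (16): [0,1,4], [0,1,7], [0,2,3], [0,2,5], [0,3,4], [0,5,7], [1,2,3], [1,2,6], [1,3,5], [1,4,5], [1,6,7], [2,4,5], [2,4,6], [3,4,6], [3,5,6], [5,6,7]

so the chain groups are C_0 ≅ Z^8, C_1 ≅ Z^24, C_2 ≅ Z^16.

The boundary map ∂_1: C_1 → C_0 is given by ∂[p,q] = [q] − [p].
The 8×24 boundary matrix has rank 7 and Smith normal form diag(1,1,1,1,1,1,1).

Boundary ∂_2: C_2 → C_1 sends each 2-simplex [p,q,r] to [q,r] − [p,r] + [p,q]. For instance
  ∂[0,2,5] = [2,5] − [0,5] + [0,2],
  ∂[1,2,3] = [2,3] − [1,3] + [1,2].
The resulting 24×16 matrix has rank 15, and its Smith normal form has invariant factors (1,1,1,1,1,1,1,1,1,1,1,1,1,1,1).

Now H_k = ker ∂_k / im ∂_{k+1}, so:

  H_0: rank C_0 − rank ∂_1 = 8 − 7 = 1, and the invariant factors of ∂_1 are all 1, so H_0 = Z.
  H_1: rank ker ∂_1 − rank ∂_2 = (24 − 7) − 15 = 2, and the invariant factors of ∂_2 are all 1, so H_1 = Z^2.
  H_2: rank ker ∂_2 − rank ∂_3 = (16 − 15) − 0 = 1, and there is no ∂_3, so H_2 = Z.

H_0 = Z,  H_1 = Z^2,  H_2 = Z.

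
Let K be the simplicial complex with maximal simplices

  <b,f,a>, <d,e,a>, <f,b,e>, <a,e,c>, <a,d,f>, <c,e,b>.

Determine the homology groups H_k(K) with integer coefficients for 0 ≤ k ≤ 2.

Fix the vertex order a < b < c < d < e < f and write every simplex with vertices in increasing order. Then dim K = 2 and the simplices of K are:

  0-simplices (6): a, b, c, d, e, f
  1-simplices (12): ab, ac, ad, ae, af, bc, be, bf, ce, de, df, ef
  2-simplices (6): abf, ace, ade, adf, bce, bef

giving chain groups C_0 ≅ Z^6, C_1 ≅ Z^12, C_2 ≅ Z^6.

∂_1: C_1 → C_0 is given by ∂[p,q] = [q] − [p]. For instance
  ∂bf = f − b.
The resulting 6×12 matrix has rank 5, and its Smith normal form has invariant factors (1,1,1,1,1).

∂_2: C_2 → C_1 sends each 2-simplex [p,q,r] to [q,r] − [p,r] + [p,q]. For instance
  ∂adf = df − af + ad,
  ∂ade = de − ae + ad.
This gives a 12×6 integer matrix of rank 6; reducing to Smith normal form yields diagonal entries (1,1,1,1,1,1).

Now H_k = ker ∂_k / im ∂_{k+1}, so:

  H_0: rank C_0 − rank ∂_1 = 6 − 5 = 1, and the invariant factors of ∂_1 are all 1, so H_0 = Z.
  H_1: rank ker ∂_1 − rank ∂_2 = (12 − 5) − 6 = 1, and the invariant factors of ∂_2 are all 1, so H_1 = Z.
  H_2: rank ker ∂_2 − rank ∂_3 = (6 − 6) − 0 = 0, and there is no ∂_3, so H_2 = 0.

As a check, the Euler characteristic is 6 − 12 + 6 = 0, which agrees with 1 − 1 + 0 = 0.
(K is a triangulation of the cylinder S^1 x I.)

H_0 ≅ Z,  H_1 ≅ Z,  H_2 = 0.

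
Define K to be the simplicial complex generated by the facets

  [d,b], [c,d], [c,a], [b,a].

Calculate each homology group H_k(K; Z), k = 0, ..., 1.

H_0 ≅ Z,  H_1 ≅ Z.

We work with the vertex ordering a < b < c < d. The simplices of K, each written with vertices in increasing order, are:

  0-simplices (4): a, b, c, d
  1-simplices (4): ab, ac, bd, cd

giving chain groups C_0 ≅ Z^4, C_1 ≅ Z^4.

The boundary map ∂_1: C_1 → C_0 maps an edge to its endpoints' difference, ∂[p,q] = q − p. For instance
  ∂ab = b − a.
The resulting 4×4 matrix has rank 3, and its Smith normal form has invariant factors (1,1,1).

Computing H_k = (kernel of ∂_k) / (image of ∂_{k+1}):

  H_0: rank C_0 − rank ∂_1 = 4 − 3 = 1, and the invariant factors of ∂_1 are all 1, so H_0 ≅ Z.
  H_1: rank ker ∂_1 − rank ∂_2 = (4 − 3) − 0 = 1, and there is no ∂_2, so H_1 ≅ Z.

As a check, the Euler characteristic is 4 − 4 = 0, which agrees with 1 − 1 = 0.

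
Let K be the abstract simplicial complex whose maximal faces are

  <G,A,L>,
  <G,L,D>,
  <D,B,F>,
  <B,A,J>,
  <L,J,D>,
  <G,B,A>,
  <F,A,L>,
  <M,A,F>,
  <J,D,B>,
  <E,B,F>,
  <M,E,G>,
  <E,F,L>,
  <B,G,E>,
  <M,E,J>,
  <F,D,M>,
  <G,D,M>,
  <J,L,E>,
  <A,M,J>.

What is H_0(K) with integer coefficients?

Order the vertices as A < B < D < E < F < G < J < L < M. Listing each simplex with vertices in this order, K has dimension 2 with simplices:

  0-simplices (9): A, B, D, E, F, G, J, L, M
  1-simplices (27): AB, AF, AG, AJ, AL, AM, BD, BE, BF, BG, BJ, DF, DG, DJ, DL, DM, EF, EG, EJ, EL, EM, FL, FM, GL, GM, JL, JM
  2-simplices (18): ABG, ABJ, AFL, AFM, AGL, AJM, BDF, BDJ, BEF, BEG, DFM, DGL, DGM, DJL, EFL, EGM, EJL, EJM

Hence C_0 ≅ Z^9, C_1 ≅ Z^27, C_2 ≅ Z^18.

Boundary ∂_1: C_1 → C_0 maps an edge to its endpoints' difference, ∂[p,q] = q − p. For instance
  ∂GL = L − G.
The resulting 9×27 matrix has rank 8, and its Smith normal form has invariant factors (1,1,1,1,1,1,1,1).

∂_2: C_2 → C_1 maps a triangle to the signed sum of its edges. For instance
  ∂DFM = FM − DM + DF,
  ∂AFM = FM − AM + AF.
This gives a 27×18 integer matrix of rank 17; reducing to Smith normal form yields diagonal entries (1,1,1,1,1,1,1,1,1,1,1,1,1,1,1,1,1).

Reading off H_k = ker ∂_k / im ∂_{k+1}:

  H_0: rank C_0 − rank ∂_1 = 9 − 8 = 1, and the invariant factors of ∂_1 are all 1, so H_0 = Z.

H_0 ≅ Z.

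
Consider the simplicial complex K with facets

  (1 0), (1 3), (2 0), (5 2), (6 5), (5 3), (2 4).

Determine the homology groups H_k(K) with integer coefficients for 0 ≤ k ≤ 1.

We work with the vertex ordering 0 < 1 < 2 < 3 < 4 < 5 < 6. The simplices of K, each written with vertices in increasing order, are:

  0-simplices (7): [0], [1], [2], [3], [4], [5], [6]
  1-simplices (7): [0,1], [0,2], [1,3], [2,4], [2,5], [3,5], [5,6]

Hence C_0 ≅ Z^7, C_1 ≅ Z^7.

∂_1: C_1 → C_0 maps an edge to its endpoints' difference, ∂[p,q] = q − p. For instance
  ∂[2,5] = [5] − [2].
This gives a 7×7 integer matrix of rank 6; reducing to Smith normal form yields diagonal entries (1,1,1,1,1,1).

Computing H_k = (kernel of ∂_k) / (image of ∂_{k+1}):

  H_0: rank C_0 − rank ∂_1 = 7 − 6 = 1, and the invariant factors of ∂_1 are all 1, so H_0 = Z.
  H_1: rank ker ∂_1 − rank ∂_2 = (7 − 6) − 0 = 1, and there is no ∂_2, so H_1 = Z.

H_0 ≅ Z,  H_1 ≅ Z.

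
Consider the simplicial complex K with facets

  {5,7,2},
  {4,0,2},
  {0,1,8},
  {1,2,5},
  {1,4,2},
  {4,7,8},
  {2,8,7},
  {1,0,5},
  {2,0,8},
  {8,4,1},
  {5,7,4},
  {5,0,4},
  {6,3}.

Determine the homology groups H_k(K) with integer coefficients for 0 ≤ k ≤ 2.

H_0 ≅ Z^2,  H_1 ≅ Z/2Z,  H_2 = 0.

We work with the vertex ordering 0 < 1 < 2 < 3 < 4 < 5 < 6 < 7 < 8. The simplices of K, each written with vertices in increasing order, are:

  0-simplices (9): [0], [1], [2], [3], [4], [5], [6], [7], [8]
  1-simplices (19): [0,1], [0,2], [0,4], [0,5], [0,8], [1,2], [1,4], [1,5], [1,8], [2,4], [2,5], [2,7], [2,8], [3,6], [4,5], [4,7], [4,8], [5,7], [7,8]
  2-simplices (12): [0,1,5], [0,1,8], [0,2,4], [0,2,8], [0,4,5], [1,2,4], [1,2,5], [1,4,8], [2,5,7], [2,7,8], [4,5,7], [4,7,8]

giving chain groups C_0 ≅ Z^9, C_1 ≅ Z^19, C_2 ≅ Z^12.

∂_1: C_1 → C_0 sends each edge [p,q] (with p < q) to q − p. For instance
  ∂[0,5] = [5] − [0].
As a 9×19 matrix over Z this has rank 7, with invariant factors (1,1,1,1,1,1,1).

∂_2: C_2 → C_1 acts by ∂[p,q,r] = [q,r] − [p,r] + [p,q]. For instance
  ∂[1,2,5] = [2,5] − [1,5] + [1,2],
  ∂[0,1,5] = [1,5] − [0,5] + [0,1].
The 19×12 boundary matrix has rank 12 and Smith normal form diag(1,1,1,1,1,1,1,1,1,1,1,2).

From H_k ≅ ker(∂_k) / im(∂_{k+1}) we obtain:

  H_0: rank C_0 − rank ∂_1 = 9 − 7 = 2, and the invariant factors of ∂_1 are all 1, so H_0 = Z^2.
  H_1: rank ker ∂_1 − rank ∂_2 = (19 − 7) − 12 = 0, and ∂_2 has invariant factor 2 > 1, so H_1 = Z/2Z.
  H_2: rank ker ∂_2 − rank ∂_3 = (12 − 12) − 0 = 0, and there is no ∂_3, so H_2 = 0.

(K is a triangulation of the disjoint union of the real projective plane RP^2 and the 1-simplex.)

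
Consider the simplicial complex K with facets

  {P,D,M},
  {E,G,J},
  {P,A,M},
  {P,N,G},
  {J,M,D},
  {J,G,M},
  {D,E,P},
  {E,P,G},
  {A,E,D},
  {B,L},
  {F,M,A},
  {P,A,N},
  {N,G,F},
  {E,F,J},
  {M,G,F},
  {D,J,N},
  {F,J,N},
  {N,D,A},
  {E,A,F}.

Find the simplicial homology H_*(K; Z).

Take the total order A < B < D < E < F < G < J < L < M < N < P on the vertex set. Then K (dimension 2) consists of the simplices:

  0-simplices (11): A, B, D, E, F, G, J, L, M, N, P
  1-simplices (28): AD, AE, AF, AM, AN, AP, BL, DE, DJ, DM, DN, DP, EF, EG, EJ, EP, FG, FJ, FM, FN, GJ, GM, GN, GP, JM, JN, MP, NP
  2-simplices (18): ADE, ADN, AEF, AFM, AMP, ANP, DEP, DJM, DJN, DMP, EFJ, EGJ, EGP, FGM, FGN, FJN, GJM, GNP

Hence C_0 ≅ Z^11, C_1 ≅ Z^28, C_2 ≅ Z^18.

The boundary map ∂_1: C_1 → C_0 sends each edge [p,q] (with p < q) to q − p.
This gives a 11×28 integer matrix of rank 9; reducing to Smith normal form yields diagonal entries (1,1,1,1,1,1,1,1,1).

Boundary ∂_2: C_2 → C_1 sends each 2-simplex [p,q,r] to [q,r] − [p,r] + [p,q]. For instance
  ∂AFM = FM − AM + AF,
  ∂DEP = EP − DP + DE.
As a 28×18 matrix over Z this has rank 18, with invariant factors (1,1,1,1,1,1,1,1,1,1,1,1,1,1,1,1,1,2).

Now H_k = ker ∂_k / im ∂_{k+1}, so:

  H_0: rank C_0 − rank ∂_1 = 11 − 9 = 2, and the invariant factors of ∂_1 are all 1, so H_0 = Z^2.
  H_1: rank ker ∂_1 − rank ∂_2 = (28 − 9) − 18 = 1, and ∂_2 has invariant factor 2 > 1, so H_1 = Z ⊕ Z/2Z.
  H_2: rank ker ∂_2 − rank ∂_3 = (18 − 18) − 0 = 0, and there is no ∂_3, so H_2 = 0.

(K is a triangulation of the disjoint union of the Klein bottle and the 1-simplex.)

H_0 ≅ Z^2,  H_1 ≅ Z ⊕ Z/2Z,  H_2 = 0.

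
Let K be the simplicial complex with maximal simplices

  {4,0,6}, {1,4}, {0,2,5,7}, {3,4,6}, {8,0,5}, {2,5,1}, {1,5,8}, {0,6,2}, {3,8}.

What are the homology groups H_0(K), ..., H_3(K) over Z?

H_0 = Z,  H_1 = Z^2,  H_2 = 0,  H_3 = 0.

Fix the vertex order 0 < 1 < 2 < 3 < 4 < 5 < 6 < 7 < 8 and write every simplex with vertices in increasing order. Then dim K = 3 and the simplices of K are:

  0-simplices (9): [0], [1], [2], [3], [4], [5], [6], [7], [8]
  1-simplices (19): [0,2], [0,4], [0,5], [0,6], [0,7], [0,8], [1,2], [1,4], [1,5], [1,8], [2,5], [2,6], [2,7], [3,4], [3,6], [3,8], [4,6], [5,7], [5,8]
  2-simplices (10): [0,2,5], [0,2,6], [0,2,7], [0,4,6], [0,5,7], [0,5,8], [1,2,5], [1,5,8], [2,5,7], [3,4,6]
  3-simplices (1): [0,2,5,7]

giving chain groups C_0 ≅ Z^9, C_1 ≅ Z^19, C_2 ≅ Z^10, C_3 ≅ Z^1.

∂_1: C_1 → C_0 is given by ∂[p,q] = [q] − [p]. For instance
  ∂[0,7] = [7] − [0].
As a 9×19 matrix over Z this has rank 8, with invariant factors (1,1,1,1,1,1,1,1).

The boundary map ∂_2: C_2 → C_1 maps a triangle to the signed sum of its edges. For instance
  ∂[0,2,7] = [2,7] − [0,7] + [0,2],
  ∂[3,4,6] = [4,6] − [3,6] + [3,4].
As a 19×10 matrix over Z this has rank 9, with invariant factors (1,1,1,1,1,1,1,1,1).

Boundary ∂_3: C_3 → C_2 sends each 3-simplex σ to the alternating sum Σ_i (−1)^i (σ with its i-th vertex removed). For instance
  ∂[0,2,5,7] = [2,5,7] − [0,5,7] + [0,2,7] − [0,2,5].
The 10×1 boundary matrix has rank 1 and Smith normal form diag(1).

Reading off H_k = ker ∂_k / im ∂_{k+1}:

  H_0: rank C_0 − rank ∂_1 = 9 − 8 = 1, and the invariant factors of ∂_1 are all 1, so H_0 = Z.
  H_1: rank ker ∂_1 − rank ∂_2 = (19 − 8) − 9 = 2, and the invariant factors of ∂_2 are all 1, so H_1 = Z^2.
  H_2: rank ker ∂_2 − rank ∂_3 = (10 − 9) − 1 = 0, and the invariant factors of ∂_3 are all 1, so H_2 = 0.
  H_3: rank ker ∂_3 − rank ∂_4 = (1 − 1) − 0 = 0, and there is no ∂_4, so H_3 = 0.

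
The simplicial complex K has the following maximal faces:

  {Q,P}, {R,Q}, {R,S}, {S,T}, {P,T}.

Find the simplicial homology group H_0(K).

H_0 ≅ Z.

Take the total order P < Q < R < S < T on the vertex set. Then K (dimension 1) consists of the simplices:

  0-simplices (5): P, Q, R, S, T
  1-simplices (5): PQ, PT, QR, RS, ST

so the chain groups are C_0 ≅ Z^5, C_1 ≅ Z^5.

∂_1: C_1 → C_0 is given by ∂[p,q] = [q] − [p]. For instance
  ∂QR = R − Q.
The 5×5 boundary matrix has rank 4 and Smith normal form diag(1,1,1,1).

From H_k ≅ ker(∂_k) / im(∂_{k+1}) we obtain:

  H_0: rank C_0 − rank ∂_1 = 5 − 4 = 1, and the invariant factors of ∂_1 are all 1, so H_0 = Z.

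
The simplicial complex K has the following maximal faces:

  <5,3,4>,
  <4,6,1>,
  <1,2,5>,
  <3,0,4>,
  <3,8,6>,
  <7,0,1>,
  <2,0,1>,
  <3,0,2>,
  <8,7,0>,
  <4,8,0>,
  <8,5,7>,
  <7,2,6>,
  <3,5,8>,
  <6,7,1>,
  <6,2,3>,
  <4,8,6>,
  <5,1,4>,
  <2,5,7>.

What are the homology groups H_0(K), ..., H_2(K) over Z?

H_0 = Z,  H_1 = Z ⊕ Z/2Z,  H_2 = 0.

Order the vertices as 0 < 1 < 2 < 3 < 4 < 5 < 6 < 7 < 8. Listing each simplex with vertices in this order, K has dimension 2 with simplices:

  0-simplices (9): [0], [1], [2], [3], [4], [5], [6], [7], [8]
  1-simplices (27): (27 of them)
  2-simplices (18): [0,1,2], [0,1,7], [0,2,3], [0,3,4], [0,4,8], [0,7,8], [1,2,5], [1,4,5], [1,4,6], [1,6,7], [2,3,6], [2,5,7], [2,6,7], [3,4,5], [3,5,8], [3,6,8], [4,6,8], [5,7,8]

so the chain groups are C_0 ≅ Z^9, C_1 ≅ Z^27, C_2 ≅ Z^18.

Boundary ∂_1: C_1 → C_0 sends each edge [p,q] (with p < q) to q − p. For instance
  ∂[2,7] = [7] − [2].
The 9×27 boundary matrix has rank 8 and Smith normal form diag(1,1,1,1,1,1,1,1).

∂_2: C_2 → C_1 acts by ∂[p,q,r] = [q,r] − [p,r] + [p,q]. For instance
  ∂[3,5,8] = [5,8] − [3,8] + [3,5],
  ∂[3,4,5] = [4,5] − [3,5] + [3,4].
The 27×18 boundary matrix has rank 18 and Smith normal form diag(1,1,1,1,1,1,1,1,1,1,1,1,1,1,1,1,1,2).

Computing H_k = (kernel of ∂_k) / (image of ∂_{k+1}):

  H_0: rank C_0 − rank ∂_1 = 9 − 8 = 1, and the invariant factors of ∂_1 are all 1, so H_0 = Z.
  H_1: rank ker ∂_1 − rank ∂_2 = (27 − 8) − 18 = 1, and ∂_2 has invariant factor 2 > 1, so H_1 = Z ⊕ Z/2Z.
  H_2: rank ker ∂_2 − rank ∂_3 = (18 − 18) − 0 = 0, and there is no ∂_3, so H_2 = 0.

As a check, the Euler characteristic is 9 − 27 + 18 = 0, which agrees with 1 − 1 + 0 = 0.
(K is a triangulation of the Klein bottle.)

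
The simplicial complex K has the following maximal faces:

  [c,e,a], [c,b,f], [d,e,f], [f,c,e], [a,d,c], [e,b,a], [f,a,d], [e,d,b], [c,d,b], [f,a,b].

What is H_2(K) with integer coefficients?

We work with the vertex ordering a < b < c < d < e < f. The simplices of K, each written with vertices in increasing order, are:

  0-simplices (6): a, b, c, d, e, f
  1-simplices (15): ab, ac, ad, ae, af, bc, bd, be, bf, cd, ce, cf, de, df, ef
  2-simplices (10): abe, abf, acd, ace, adf, bcd, bcf, bde, cef, def

Hence C_0 ≅ Z^6, C_1 ≅ Z^15, C_2 ≅ Z^10.

The boundary map ∂_1: C_1 → C_0 sends each edge [p,q] (with p < q) to q − p. For instance
  ∂bf = f − b.
The resulting 6×15 matrix has rank 5, and its Smith normal form has invariant factors (1,1,1,1,1).

∂_2: C_2 → C_1 acts by ∂[p,q,r] = [q,r] − [p,r] + [p,q]. For instance
  ∂abf = bf − af + ab,
  ∂bcd = cd − bd + bc.
As a 15×10 matrix over Z this has rank 10, with invariant factors (1,1,1,1,1,1,1,1,1,2).

From H_k ≅ ker(∂_k) / im(∂_{k+1}) we obtain:

  H_2: rank ker ∂_2 − rank ∂_3 = (10 − 10) − 0 = 0, and there is no ∂_3, so H_2 = 0.

H_2 ≅ 0.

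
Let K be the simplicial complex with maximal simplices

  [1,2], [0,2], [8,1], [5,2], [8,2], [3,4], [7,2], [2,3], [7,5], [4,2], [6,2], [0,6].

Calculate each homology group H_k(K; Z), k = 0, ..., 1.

H_0 ≅ Z,  H_1 ≅ Z^4.

K has 9 vertices, 12 edges.
rank ∂_0 = 0, rank ∂_1 = 8 ⇒ b_0 = 9 − 0 − 8 = 1; all invariant factors of ∂_1 are 1 so no torsion. So H_0 ≅ Z.
rank ∂_1 = 8, rank ∂_2 = 0 ⇒ b_1 = 12 − 8 − 0 = 4. So H_1 ≅ Z^4.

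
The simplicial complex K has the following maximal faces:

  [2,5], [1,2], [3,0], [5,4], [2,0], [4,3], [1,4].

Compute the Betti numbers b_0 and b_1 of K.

Take the total order 0 < 1 < 2 < 3 < 4 < 5 on the vertex set. Then K (dimension 1) consists of the simplices:

  0-simplices (6): [0], [1], [2], [3], [4], [5]
  1-simplices (7): [0,2], [0,3], [1,2], [1,4], [2,5], [3,4], [4,5]

so the chain groups are C_0 ≅ Z^6, C_1 ≅ Z^7.

The boundary map ∂_1: C_1 → C_0 maps an edge to its endpoints' difference, ∂[p,q] = q − p. For instance
  ∂[4,5] = [5] − [4].
As a 6×7 matrix over Z this has rank 5, with invariant factors (1,1,1,1,1).

From H_k ≅ ker(∂_k) / im(∂_{k+1}) we obtain:

  H_0: rank C_0 − rank ∂_1 = 6 − 5 = 1, and the invariant factors of ∂_1 are all 1, so H_0 = Z.
  H_1: rank ker ∂_1 − rank ∂_2 = (7 − 5) − 0 = 2, and there is no ∂_2, so H_1 = Z^2.

Hence the Betti numbers are b_0 = 1, b_1 = 2.

b_0 = 1, b_1 = 2.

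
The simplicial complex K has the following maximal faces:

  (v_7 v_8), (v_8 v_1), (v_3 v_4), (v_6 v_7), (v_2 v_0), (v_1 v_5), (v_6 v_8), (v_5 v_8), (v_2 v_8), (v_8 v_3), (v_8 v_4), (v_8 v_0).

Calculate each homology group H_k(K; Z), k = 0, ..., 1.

Order the vertices as v_0 < v_1 < v_2 < v_3 < v_4 < v_5 < v_6 < v_7 < v_8. Listing each simplex with vertices in this order, K has dimension 1 with simplices:

  0-simplices (9): [v_0], [v_1], [v_2], [v_3], [v_4], [v_5], [v_6], [v_7], [v_8]
  1-simplices (12): [v_0,v_2], [v_0,v_8], [v_1,v_5], [v_1,v_8], [v_2,v_8], [v_3,v_4], [v_3,v_8], [v_4,v_8], [v_5,v_8], [v_6,v_7], [v_6,v_8], [v_7,v_8]

Hence C_0 ≅ Z^9, C_1 ≅ Z^12.

The boundary map ∂_1: C_1 → C_0 is given by ∂[p,q] = [q] − [p]. For instance
  ∂[v_3,v_4] = [v_4] − [v_3].
As a 9×12 matrix over Z this has rank 8, with invariant factors (1,1,1,1,1,1,1,1).

Reading off H_k = ker ∂_k / im ∂_{k+1}:

  H_0: rank C_0 − rank ∂_1 = 9 − 8 = 1, and the invariant factors of ∂_1 are all 1, so H_0 = Z.
  H_1: rank ker ∂_1 − rank ∂_2 = (12 − 8) − 0 = 4, and there is no ∂_2, so H_1 = Z^4.

H_0 = Z,  H_1 = Z^4.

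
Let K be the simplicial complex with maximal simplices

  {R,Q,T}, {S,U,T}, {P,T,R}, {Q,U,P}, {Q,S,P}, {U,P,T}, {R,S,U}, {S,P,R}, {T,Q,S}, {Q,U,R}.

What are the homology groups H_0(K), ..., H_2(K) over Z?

Take the total order P < Q < R < S < T < U on the vertex set. Then K (dimension 2) consists of the simplices:

  0-simplices (6): P, Q, R, S, T, U
  1-simplices (15): PQ, PR, PS, PT, PU, QR, QS, QT, QU, RS, RT, RU, ST, SU, TU
  2-simplices (10): PQS, PQU, PRS, PRT, PTU, QRT, QRU, QST, RSU, STU

so the chain groups are C_0 ≅ Z^6, C_1 ≅ Z^15, C_2 ≅ Z^10.

∂_1: C_1 → C_0 is given by ∂[p,q] = [q] − [p]. For instance
  ∂QT = T − Q.
As a 6×15 matrix over Z this has rank 5, with invariant factors (1,1,1,1,1).

Boundary ∂_2: C_2 → C_1 sends each 2-simplex [p,q,r] to [q,r] − [p,r] + [p,q]. For instance
  ∂RSU = SU − RU + RS,
  ∂PRT = RT − PT + PR.
This gives a 15×10 integer matrix of rank 10; reducing to Smith normal form yields diagonal entries (1,1,1,1,1,1,1,1,1,2).

Reading off H_k = ker ∂_k / im ∂_{k+1}:

  H_0: rank C_0 − rank ∂_1 = 6 − 5 = 1, and the invariant factors of ∂_1 are all 1, so H_0 ≅ Z.
  H_1: rank ker ∂_1 − rank ∂_2 = (15 − 5) − 10 = 0, and ∂_2 has invariant factor 2 > 1, so H_1 ≅ Z/2.
  H_2: rank ker ∂_2 − rank ∂_3 = (10 − 10) − 0 = 0, and there is no ∂_3, so H_2 ≅ 0.

As a check, the Euler characteristic is 6 − 15 + 10 = 1, which agrees with 1 − 0 + 0 = 1.

H_0 = Z,  H_1 = Z/2,  H_2 = 0.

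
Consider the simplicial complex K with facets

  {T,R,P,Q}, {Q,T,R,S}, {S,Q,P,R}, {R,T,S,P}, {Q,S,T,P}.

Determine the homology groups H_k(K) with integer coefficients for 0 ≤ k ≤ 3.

Take the total order P < Q < R < S < T on the vertex set. Then K (dimension 3) consists of the simplices:

  0-simplices (5): P, Q, R, S, T
  1-simplices (10): PQ, PR, PS, PT, QR, QS, QT, RS, RT, ST
  2-simplices (10): PQR, PQS, PQT, PRS, PRT, PST, QRS, QRT, QST, RST
  3-simplices (5): PQRS, PQRT, PQST, PRST, QRST

giving chain groups C_0 ≅ Z^5, C_1 ≅ Z^10, C_2 ≅ Z^10, C_3 ≅ Z^5.

The boundary map ∂_1: C_1 → C_0 maps an edge to its endpoints' difference, ∂[p,q] = q − p. For instance
  ∂RS = S − R.
As a 5×10 matrix over Z this has rank 4, with invariant factors (1,1,1,1).

The boundary map ∂_2: C_2 → C_1 acts by ∂[p,q,r] = [q,r] − [p,r] + [p,q]. For instance
  ∂PQS = QS − PS + PQ,
  ∂PST = ST − PT + PS.
This gives a 10×10 integer matrix of rank 6; reducing to Smith normal form yields diagonal entries (1,1,1,1,1,1).

∂_3: C_3 → C_2 sends each 3-simplex σ to the alternating sum Σ_i (−1)^i (σ with its i-th vertex removed). For instance
  ∂PQST = QST − PST + PQT − PQS,
  ∂PQRT = QRT − PRT + PQT − PQR.
The resulting 10×5 matrix has rank 4, and its Smith normal form has invariant factors (1,1,1,1).

Now H_k = ker ∂_k / im ∂_{k+1}, so:

  H_0: rank C_0 − rank ∂_1 = 5 − 4 = 1, and the invariant factors of ∂_1 are all 1, so H_0 = Z.
  H_1: rank ker ∂_1 − rank ∂_2 = (10 − 4) − 6 = 0, and the invariant factors of ∂_2 are all 1, so H_1 = 0.
  H_2: rank ker ∂_2 − rank ∂_3 = (10 − 6) − 4 = 0, and the invariant factors of ∂_3 are all 1, so H_2 = 0.
  H_3: rank ker ∂_3 − rank ∂_4 = (5 − 4) − 0 = 1, and there is no ∂_4, so H_3 = Z.

H_0 ≅ Z,  H_1 = 0,  H_2 = 0,  H_3 ≅ Z.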